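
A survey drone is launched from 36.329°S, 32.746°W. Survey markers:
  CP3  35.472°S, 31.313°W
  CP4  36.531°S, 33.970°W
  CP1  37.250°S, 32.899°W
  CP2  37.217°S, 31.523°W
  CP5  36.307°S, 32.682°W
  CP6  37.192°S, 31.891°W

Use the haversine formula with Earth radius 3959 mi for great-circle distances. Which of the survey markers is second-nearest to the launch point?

CP1

Distance to each, sorted:
CP5: 3.9 mi
CP1: 64.2 mi
CP4: 69.5 mi
CP6: 76.1 mi
CP2: 91.4 mi
CP3: 99.7 mi
The second-nearest is CP1 at 64.2 mi.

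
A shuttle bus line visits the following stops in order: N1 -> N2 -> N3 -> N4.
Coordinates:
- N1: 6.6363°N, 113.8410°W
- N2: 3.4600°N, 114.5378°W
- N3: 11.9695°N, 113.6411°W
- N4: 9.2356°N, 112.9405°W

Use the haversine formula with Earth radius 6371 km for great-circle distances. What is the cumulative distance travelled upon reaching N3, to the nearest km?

1313 km

Leg distances:
N1→N2: 361.5 km  (cumulative 361.5 km)
N2→N3: 951.3 km  (cumulative 1312.9 km)
Cumulative distance at N3 ≈ 1313 km.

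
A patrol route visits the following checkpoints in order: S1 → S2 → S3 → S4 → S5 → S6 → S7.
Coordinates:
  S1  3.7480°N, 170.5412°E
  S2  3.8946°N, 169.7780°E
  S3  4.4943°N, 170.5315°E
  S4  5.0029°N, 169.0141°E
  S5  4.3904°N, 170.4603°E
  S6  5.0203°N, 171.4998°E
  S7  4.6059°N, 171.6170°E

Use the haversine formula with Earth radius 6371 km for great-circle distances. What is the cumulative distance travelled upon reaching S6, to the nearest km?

Leg distances:
S1→S2: 86.2 km  (cumulative 86.2 km)
S2→S3: 106.9 km  (cumulative 193.1 km)
S3→S4: 177.4 km  (cumulative 370.5 km)
S4→S5: 174.1 km  (cumulative 544.7 km)
S5→S6: 134.8 km  (cumulative 679.5 km)
Cumulative distance at S6 ≈ 679 km.

679 km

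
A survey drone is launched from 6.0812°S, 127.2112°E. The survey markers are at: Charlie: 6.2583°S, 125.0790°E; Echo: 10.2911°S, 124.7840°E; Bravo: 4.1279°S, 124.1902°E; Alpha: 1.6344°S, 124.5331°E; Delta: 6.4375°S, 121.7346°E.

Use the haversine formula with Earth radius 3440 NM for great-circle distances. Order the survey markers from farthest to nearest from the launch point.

Distance from the launch point at 6.0812°S, 127.2112°E to each:
Delta 6.4375°S, 121.7346°E: 327.5 NM
Alpha 1.6344°S, 124.5331°E: 311.5 NM
Echo 10.2911°S, 124.7840°E: 291.0 NM
Bravo 4.1279°S, 124.1902°E: 215.4 NM
Charlie 6.2583°S, 125.0790°E: 127.7 NM

Delta, Alpha, Echo, Bravo, Charlie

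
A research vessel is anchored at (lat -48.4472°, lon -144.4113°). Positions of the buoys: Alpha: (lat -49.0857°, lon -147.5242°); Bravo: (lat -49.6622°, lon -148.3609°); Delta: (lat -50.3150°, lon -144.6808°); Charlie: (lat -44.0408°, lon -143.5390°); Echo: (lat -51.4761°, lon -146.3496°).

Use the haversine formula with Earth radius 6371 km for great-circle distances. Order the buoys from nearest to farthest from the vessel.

Delta, Alpha, Bravo, Echo, Charlie

Distances from the vessel:
Delta (lat -50.3150°, lon -144.6808°): 208.6 km
Alpha (lat -49.0857°, lon -147.5242°): 238.9 km
Bravo (lat -49.6622°, lon -148.3609°): 317.9 km
Echo (lat -51.4761°, lon -146.3496°): 364.2 km
Charlie (lat -44.0408°, lon -143.5390°): 494.5 km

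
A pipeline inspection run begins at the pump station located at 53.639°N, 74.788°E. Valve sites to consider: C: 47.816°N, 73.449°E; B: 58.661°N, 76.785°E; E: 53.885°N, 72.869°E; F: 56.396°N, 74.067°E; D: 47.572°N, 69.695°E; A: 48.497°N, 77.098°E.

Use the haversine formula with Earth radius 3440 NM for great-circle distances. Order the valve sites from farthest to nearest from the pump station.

Distances from the pump station:
D 47.572°N, 69.695°E: 412.5 NM
C 47.816°N, 73.449°E: 353.3 NM
A 48.497°N, 77.098°E: 320.7 NM
B 58.661°N, 76.785°E: 308.8 NM
F 56.396°N, 74.067°E: 167.4 NM
E 53.885°N, 72.869°E: 69.7 NM

D, C, A, B, F, E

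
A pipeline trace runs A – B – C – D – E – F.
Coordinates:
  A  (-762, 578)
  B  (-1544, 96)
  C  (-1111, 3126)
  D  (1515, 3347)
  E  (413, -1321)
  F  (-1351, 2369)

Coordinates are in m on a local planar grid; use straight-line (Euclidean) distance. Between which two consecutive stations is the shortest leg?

Leg distances:
A→B: 918.6 m
B→C: 3060.8 m
C→D: 2635.3 m
D→E: 4796.3 m
E→F: 4090.0 m
The shortest leg is A–B at 918.6 m.

A–B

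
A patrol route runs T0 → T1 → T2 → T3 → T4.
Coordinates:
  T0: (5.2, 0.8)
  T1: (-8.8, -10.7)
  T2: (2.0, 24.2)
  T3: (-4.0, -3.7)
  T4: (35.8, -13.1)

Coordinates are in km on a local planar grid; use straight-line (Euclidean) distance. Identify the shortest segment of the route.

T0–T1

Leg distances:
T0→T1: 18.1 km
T1→T2: 36.5 km
T2→T3: 28.5 km
T3→T4: 40.9 km
The shortest leg is T0–T1 at 18.1 km.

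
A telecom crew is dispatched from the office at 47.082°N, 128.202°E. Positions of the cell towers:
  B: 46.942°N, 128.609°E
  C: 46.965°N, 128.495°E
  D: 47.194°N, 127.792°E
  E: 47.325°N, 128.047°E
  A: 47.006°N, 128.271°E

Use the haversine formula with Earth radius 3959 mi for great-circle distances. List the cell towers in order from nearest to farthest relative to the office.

Computing each great-circle distance from 47.082°N, 128.202°E:
A 47.006°N, 128.271°E: 6.2 mi
C 46.965°N, 128.495°E: 16.0 mi
E 47.325°N, 128.047°E: 18.3 mi
D 47.194°N, 127.792°E: 20.8 mi
B 46.942°N, 128.609°E: 21.5 mi

A, C, E, D, B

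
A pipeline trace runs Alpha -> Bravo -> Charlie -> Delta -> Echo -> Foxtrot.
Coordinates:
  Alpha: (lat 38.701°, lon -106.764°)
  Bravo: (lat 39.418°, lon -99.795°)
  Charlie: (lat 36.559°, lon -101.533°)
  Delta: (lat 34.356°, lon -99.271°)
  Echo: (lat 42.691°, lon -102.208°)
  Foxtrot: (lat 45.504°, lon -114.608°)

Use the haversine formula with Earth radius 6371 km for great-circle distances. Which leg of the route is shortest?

Leg distances:
Alpha→Bravo: 606.8 km
Bravo→Charlie: 352.5 km
Charlie→Delta: 319.3 km
Delta→Echo: 961.2 km
Echo→Foxtrot: 1037.2 km
The shortest leg is Charlie–Delta at 319.3 km.

Charlie–Delta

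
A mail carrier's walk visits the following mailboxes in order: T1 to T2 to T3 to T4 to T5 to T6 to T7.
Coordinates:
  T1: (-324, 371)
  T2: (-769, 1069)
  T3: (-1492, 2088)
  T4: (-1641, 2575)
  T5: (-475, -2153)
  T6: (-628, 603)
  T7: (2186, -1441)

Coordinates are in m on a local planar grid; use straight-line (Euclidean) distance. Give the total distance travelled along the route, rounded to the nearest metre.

13694 m

Leg distances:
T1→T2: 827.8 m  (cumulative 827.8 m)
T2→T3: 1249.4 m  (cumulative 2077.2 m)
T3→T4: 509.3 m  (cumulative 2586.5 m)
T4→T5: 4869.7 m  (cumulative 7456.2 m)
T5→T6: 2760.2 m  (cumulative 10216.4 m)
T6→T7: 3478.0 m  (cumulative 13694.4 m)
Total route length ≈ 13694 m.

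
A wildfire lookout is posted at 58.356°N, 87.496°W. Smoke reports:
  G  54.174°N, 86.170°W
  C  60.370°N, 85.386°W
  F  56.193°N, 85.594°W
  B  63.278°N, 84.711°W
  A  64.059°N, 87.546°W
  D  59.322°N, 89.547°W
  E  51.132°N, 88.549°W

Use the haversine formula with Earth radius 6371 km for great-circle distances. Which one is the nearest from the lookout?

Distance to each, sorted:
D: 159.6 km
C: 253.8 km
F: 266.3 km
G: 472.1 km
B: 567.6 km
A: 634.2 km
E: 806.1 km
The nearest is D at 159.6 km.

D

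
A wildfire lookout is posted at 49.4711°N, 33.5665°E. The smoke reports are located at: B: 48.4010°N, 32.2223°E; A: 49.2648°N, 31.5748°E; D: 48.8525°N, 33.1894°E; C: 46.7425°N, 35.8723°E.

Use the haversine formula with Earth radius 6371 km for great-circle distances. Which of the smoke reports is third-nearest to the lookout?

B

Distance to each, sorted:
D: 74.0 km
A: 146.0 km
B: 154.3 km
C: 348.3 km
The third-nearest is B at 154.3 km.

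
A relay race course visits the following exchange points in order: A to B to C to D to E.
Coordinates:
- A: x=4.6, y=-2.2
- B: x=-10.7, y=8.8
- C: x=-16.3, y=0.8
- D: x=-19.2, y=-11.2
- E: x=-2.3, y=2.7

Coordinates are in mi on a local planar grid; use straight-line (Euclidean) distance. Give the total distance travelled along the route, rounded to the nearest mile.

Leg distances:
A→B: 18.8 mi  (cumulative 18.8 mi)
B→C: 9.8 mi  (cumulative 28.6 mi)
C→D: 12.3 mi  (cumulative 41.0 mi)
D→E: 21.9 mi  (cumulative 62.8 mi)
Total route length ≈ 63 mi.

63 mi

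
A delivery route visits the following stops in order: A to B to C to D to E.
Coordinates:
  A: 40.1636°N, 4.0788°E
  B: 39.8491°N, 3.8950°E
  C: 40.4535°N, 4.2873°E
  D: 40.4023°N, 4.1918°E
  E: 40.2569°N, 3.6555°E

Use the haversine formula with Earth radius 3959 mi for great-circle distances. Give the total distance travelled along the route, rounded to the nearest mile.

Leg distances:
A→B: 23.8 mi  (cumulative 23.8 mi)
B→C: 46.6 mi  (cumulative 70.4 mi)
C→D: 6.1 mi  (cumulative 76.6 mi)
D→E: 30.0 mi  (cumulative 106.6 mi)
Total route length ≈ 107 mi.

107 mi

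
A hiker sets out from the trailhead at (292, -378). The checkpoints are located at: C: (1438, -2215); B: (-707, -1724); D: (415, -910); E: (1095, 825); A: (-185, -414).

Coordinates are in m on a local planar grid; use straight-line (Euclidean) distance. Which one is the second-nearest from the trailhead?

Distance to each, sorted:
A: 478.4 m
D: 546.0 m
E: 1446.4 m
B: 1676.2 m
C: 2165.2 m
The second-nearest is D at 546.0 m.

D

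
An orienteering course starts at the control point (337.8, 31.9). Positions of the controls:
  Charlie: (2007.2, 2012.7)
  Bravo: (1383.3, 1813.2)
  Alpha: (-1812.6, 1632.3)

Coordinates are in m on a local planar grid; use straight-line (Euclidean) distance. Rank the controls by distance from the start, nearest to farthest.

Bravo, Charlie, Alpha

Distance from the start at (337.8, 31.9) to each:
Bravo (1383.3, 1813.2): 2065.5 m
Charlie (2007.2, 2012.7): 2590.5 m
Alpha (-1812.6, 1632.3): 2680.6 m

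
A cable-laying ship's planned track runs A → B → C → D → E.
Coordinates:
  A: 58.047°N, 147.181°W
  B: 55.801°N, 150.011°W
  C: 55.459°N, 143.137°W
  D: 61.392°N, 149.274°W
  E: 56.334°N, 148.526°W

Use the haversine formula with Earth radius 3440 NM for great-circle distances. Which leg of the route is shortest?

A–B

Leg distances:
A→B: 163.6 NM
B→C: 233.8 NM
C→D: 404.7 NM
D→E: 304.6 NM
The shortest leg is A–B at 163.6 NM.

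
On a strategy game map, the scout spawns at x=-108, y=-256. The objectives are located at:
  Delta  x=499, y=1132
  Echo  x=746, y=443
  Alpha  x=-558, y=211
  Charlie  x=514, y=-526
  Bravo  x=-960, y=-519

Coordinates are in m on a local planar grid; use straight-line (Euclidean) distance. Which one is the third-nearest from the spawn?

Distance to each, sorted:
Alpha: 648.5 m
Charlie: 678.1 m
Bravo: 891.7 m
Echo: 1103.6 m
Delta: 1514.9 m
The third-nearest is Bravo at 891.7 m.

Bravo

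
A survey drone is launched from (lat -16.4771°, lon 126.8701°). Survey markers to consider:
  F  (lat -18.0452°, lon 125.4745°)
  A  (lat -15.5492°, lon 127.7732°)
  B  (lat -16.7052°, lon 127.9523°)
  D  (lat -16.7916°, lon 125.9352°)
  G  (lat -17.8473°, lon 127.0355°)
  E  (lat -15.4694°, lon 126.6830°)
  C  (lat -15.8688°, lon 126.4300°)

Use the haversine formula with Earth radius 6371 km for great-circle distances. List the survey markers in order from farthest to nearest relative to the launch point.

Distances from the launch point:
F (lat -18.0452°, lon 125.4745°): 228.8 km
G (lat -17.8473°, lon 127.0355°): 153.4 km
A (lat -15.5492°, lon 127.7732°): 141.3 km
B (lat -16.7052°, lon 127.9523°): 118.1 km
E (lat -15.4694°, lon 126.6830°): 113.8 km
D (lat -16.7916°, lon 125.9352°): 105.6 km
C (lat -15.8688°, lon 126.4300°): 82.4 km

F, G, A, B, E, D, C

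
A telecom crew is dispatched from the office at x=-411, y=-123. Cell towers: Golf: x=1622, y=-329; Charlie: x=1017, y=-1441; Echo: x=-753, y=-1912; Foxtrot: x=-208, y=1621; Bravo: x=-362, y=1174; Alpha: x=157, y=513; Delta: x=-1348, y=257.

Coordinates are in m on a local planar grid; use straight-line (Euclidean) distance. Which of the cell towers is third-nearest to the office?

Distances from the office (x=-411, y=-123):
Alpha: 852.7 m
Delta: 1011.1 m
Bravo: 1297.9 m
Foxtrot: 1755.8 m
Echo: 1821.4 m
Charlie: 1943.3 m
Golf: 2043.4 m
The third-nearest is Bravo at 1297.9 m.

Bravo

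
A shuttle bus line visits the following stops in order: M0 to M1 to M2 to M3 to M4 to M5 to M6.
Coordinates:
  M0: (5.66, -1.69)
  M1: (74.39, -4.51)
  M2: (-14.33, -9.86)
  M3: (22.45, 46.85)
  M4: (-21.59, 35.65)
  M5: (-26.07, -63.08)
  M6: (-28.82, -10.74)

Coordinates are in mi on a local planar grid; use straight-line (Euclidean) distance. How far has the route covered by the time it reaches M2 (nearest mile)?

158 mi

Leg distances:
M0→M1: 68.8 mi  (cumulative 68.8 mi)
M1→M2: 88.9 mi  (cumulative 157.7 mi)
Cumulative distance at M2 ≈ 158 mi.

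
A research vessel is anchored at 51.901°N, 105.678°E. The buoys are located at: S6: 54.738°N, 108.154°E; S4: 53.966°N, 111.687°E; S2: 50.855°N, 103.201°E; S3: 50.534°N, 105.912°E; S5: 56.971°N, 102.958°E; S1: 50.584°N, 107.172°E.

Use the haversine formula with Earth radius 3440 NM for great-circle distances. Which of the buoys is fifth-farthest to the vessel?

Distances from the vessel (51.901°N, 105.678°E):
S5: 318.8 NM
S4: 250.2 NM
S6: 192.1 NM
S2: 112.1 NM
S1: 97.0 NM
S3: 82.5 NM
The fifth-farthest is S1 at 97.0 NM.

S1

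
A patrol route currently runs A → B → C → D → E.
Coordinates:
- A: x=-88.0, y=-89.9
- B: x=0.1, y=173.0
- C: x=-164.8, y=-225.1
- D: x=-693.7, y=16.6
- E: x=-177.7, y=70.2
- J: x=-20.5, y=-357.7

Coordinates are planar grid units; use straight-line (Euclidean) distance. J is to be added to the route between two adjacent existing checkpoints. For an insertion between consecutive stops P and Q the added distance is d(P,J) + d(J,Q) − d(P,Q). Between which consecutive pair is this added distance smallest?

between B and C

Added distance for inserting J between each consecutive pair:
A–B: 530.0
B–C: 296.2
C–D: 384.7
D–E: 707.3
Smallest added distance is 296.2, inserting between B and C.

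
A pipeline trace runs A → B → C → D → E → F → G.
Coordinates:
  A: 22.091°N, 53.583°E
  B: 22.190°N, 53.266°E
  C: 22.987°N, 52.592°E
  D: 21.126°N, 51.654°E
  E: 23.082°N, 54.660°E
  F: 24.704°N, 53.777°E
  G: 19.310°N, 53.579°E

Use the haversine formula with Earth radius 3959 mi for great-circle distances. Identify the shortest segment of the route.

A–B

Leg distances:
A→B: 21.4 mi
B→C: 69.9 mi
C→D: 141.9 mi
D→E: 235.1 mi
E→F: 125.2 mi
F→G: 372.9 mi
The shortest leg is A–B at 21.4 mi.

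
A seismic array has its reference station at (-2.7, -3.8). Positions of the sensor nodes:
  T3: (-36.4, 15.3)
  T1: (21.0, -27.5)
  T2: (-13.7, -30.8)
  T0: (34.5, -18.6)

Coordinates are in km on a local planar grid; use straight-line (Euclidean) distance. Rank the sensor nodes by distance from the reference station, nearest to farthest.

T2, T1, T3, T0

Distances from the reference station:
T2 (-13.7, -30.8): 29.2 km
T1 (21.0, -27.5): 33.5 km
T3 (-36.4, 15.3): 38.7 km
T0 (34.5, -18.6): 40.0 km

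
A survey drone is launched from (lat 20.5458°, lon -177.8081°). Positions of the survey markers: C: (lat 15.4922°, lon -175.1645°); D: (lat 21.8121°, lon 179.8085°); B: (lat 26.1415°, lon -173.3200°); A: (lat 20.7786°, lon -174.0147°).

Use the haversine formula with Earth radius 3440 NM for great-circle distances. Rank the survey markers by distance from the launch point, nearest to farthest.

D, A, C, B

Computing each great-circle distance from (lat 20.5458°, lon -177.8081°):
D (lat 21.8121°, lon 179.8085°): 153.6 NM
A (lat 20.7786°, lon -174.0147°): 213.6 NM
C (lat 15.4922°, lon -175.1645°): 338.9 NM
B (lat 26.1415°, lon -173.3200°): 417.1 NM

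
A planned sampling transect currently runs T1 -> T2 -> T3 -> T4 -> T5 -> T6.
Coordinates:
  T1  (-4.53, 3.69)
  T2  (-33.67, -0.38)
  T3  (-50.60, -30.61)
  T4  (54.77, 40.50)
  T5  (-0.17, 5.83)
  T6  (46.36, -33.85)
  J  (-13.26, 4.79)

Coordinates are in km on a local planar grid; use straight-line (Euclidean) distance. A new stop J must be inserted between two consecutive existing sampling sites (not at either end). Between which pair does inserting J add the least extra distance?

between T1 and T2

Added distance for inserting J between each consecutive pair:
T1–T2: 0.4 km
T2–T3: 37.9 km
T3–T4: 1.2 km
T4–T5: 25.0 km
T5–T6: 23.0 km
Smallest added distance is 0.4 km, inserting between T1 and T2.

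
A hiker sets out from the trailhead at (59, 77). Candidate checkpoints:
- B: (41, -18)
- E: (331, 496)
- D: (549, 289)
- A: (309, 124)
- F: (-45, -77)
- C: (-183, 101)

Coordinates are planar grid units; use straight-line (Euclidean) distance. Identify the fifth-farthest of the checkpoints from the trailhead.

F

Distances from the trailhead ((59, 77)):
D: 533.9
E: 499.5
A: 254.4
C: 243.2
F: 185.8
B: 96.7
The fifth-farthest is F at 185.8.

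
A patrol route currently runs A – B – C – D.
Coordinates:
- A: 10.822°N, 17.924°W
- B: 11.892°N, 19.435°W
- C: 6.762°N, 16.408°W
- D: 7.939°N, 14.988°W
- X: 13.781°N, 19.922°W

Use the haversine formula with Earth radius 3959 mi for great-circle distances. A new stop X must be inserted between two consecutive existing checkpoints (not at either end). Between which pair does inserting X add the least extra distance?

Added distance for inserting X between each consecutive pair:
A–B: 253.3 mi
B–C: 265.0 mi
C–D: 938.1 mi
Smallest added distance is 253.3 mi, inserting between A and B.

between A and B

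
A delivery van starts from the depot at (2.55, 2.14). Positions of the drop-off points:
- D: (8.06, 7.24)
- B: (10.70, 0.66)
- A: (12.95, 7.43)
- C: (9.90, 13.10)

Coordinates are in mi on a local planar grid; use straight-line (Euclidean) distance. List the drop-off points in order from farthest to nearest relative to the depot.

Computing each straight-line distance from (2.55, 2.14):
C (9.90, 13.10): 13.2 mi
A (12.95, 7.43): 11.7 mi
B (10.70, 0.66): 8.3 mi
D (8.06, 7.24): 7.5 mi

C, A, B, D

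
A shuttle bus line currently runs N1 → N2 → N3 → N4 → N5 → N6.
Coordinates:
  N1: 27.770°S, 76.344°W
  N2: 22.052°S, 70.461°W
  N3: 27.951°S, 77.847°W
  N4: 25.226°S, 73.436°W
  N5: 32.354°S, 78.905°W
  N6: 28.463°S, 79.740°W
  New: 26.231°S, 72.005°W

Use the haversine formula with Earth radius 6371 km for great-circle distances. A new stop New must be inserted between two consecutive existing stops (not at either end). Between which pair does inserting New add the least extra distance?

Added distance for inserting New between each consecutive pair:
N1–N2: 83.7 km
N2–N3: 107.8 km
N3–N4: 257.8 km
N4–N5: 181.1 km
N5–N6: 1317.2 km
Smallest added distance is 83.7 km, inserting between N1 and N2.

between N1 and N2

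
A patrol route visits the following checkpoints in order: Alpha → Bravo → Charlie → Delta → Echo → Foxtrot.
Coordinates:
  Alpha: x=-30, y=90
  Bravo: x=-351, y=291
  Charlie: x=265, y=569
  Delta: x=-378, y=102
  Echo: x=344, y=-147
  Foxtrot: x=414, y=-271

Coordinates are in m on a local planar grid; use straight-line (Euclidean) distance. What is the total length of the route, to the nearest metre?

Leg distances:
Alpha→Bravo: 378.7 m  (cumulative 378.7 m)
Bravo→Charlie: 675.8 m  (cumulative 1054.6 m)
Charlie→Delta: 794.7 m  (cumulative 1849.3 m)
Delta→Echo: 763.7 m  (cumulative 2613.0 m)
Echo→Foxtrot: 142.4 m  (cumulative 2755.4 m)
Total route length ≈ 2755 m.

2755 m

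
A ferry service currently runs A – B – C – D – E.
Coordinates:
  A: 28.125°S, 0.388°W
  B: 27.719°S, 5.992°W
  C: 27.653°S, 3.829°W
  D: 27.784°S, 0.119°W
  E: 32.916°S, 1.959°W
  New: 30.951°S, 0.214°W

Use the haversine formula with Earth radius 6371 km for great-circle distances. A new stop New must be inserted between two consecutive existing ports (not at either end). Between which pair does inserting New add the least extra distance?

between D and E

Added distance for inserting New between each consecutive pair:
A–B: 427.6 km
B–C: 959.4 km
C–D: 494.0 km
D–E: 28.6 km
Smallest added distance is 28.6 km, inserting between D and E.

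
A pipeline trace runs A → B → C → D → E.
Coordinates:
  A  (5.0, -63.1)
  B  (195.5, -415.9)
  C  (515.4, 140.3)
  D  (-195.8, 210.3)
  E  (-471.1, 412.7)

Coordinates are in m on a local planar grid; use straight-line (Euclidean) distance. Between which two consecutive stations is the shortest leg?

D–E

Leg distances:
A→B: 400.9 m
B→C: 641.6 m
C→D: 714.6 m
D→E: 341.7 m
The shortest leg is D–E at 341.7 m.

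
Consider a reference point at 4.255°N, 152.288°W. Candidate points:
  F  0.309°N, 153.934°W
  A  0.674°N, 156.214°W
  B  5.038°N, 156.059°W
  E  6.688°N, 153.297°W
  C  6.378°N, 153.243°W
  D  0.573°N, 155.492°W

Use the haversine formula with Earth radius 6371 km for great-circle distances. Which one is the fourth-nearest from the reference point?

Distance to each, sorted:
C: 258.7 km
E: 292.7 km
B: 426.9 km
F: 475.3 km
D: 542.5 km
A: 590.5 km
The fourth-nearest is F at 475.3 km.

F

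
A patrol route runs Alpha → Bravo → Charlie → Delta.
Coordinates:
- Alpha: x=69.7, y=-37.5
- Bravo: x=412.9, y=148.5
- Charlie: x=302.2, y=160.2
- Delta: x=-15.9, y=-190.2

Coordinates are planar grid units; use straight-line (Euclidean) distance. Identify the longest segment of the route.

Charlie–Delta

Leg distances:
Alpha→Bravo: 390.4
Bravo→Charlie: 111.3
Charlie→Delta: 473.3
The longest leg is Charlie–Delta at 473.3.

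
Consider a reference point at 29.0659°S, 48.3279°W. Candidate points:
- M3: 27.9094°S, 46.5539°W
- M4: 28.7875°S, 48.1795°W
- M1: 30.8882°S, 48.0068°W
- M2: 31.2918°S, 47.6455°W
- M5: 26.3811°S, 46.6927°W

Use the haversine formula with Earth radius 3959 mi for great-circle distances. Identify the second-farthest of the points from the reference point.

M2

Distances from the reference point (29.0659°S, 48.3279°W):
M5: 210.7 mi
M2: 159.1 mi
M3: 134.1 mi
M1: 127.4 mi
M4: 21.2 mi
The second-farthest is M2 at 159.1 mi.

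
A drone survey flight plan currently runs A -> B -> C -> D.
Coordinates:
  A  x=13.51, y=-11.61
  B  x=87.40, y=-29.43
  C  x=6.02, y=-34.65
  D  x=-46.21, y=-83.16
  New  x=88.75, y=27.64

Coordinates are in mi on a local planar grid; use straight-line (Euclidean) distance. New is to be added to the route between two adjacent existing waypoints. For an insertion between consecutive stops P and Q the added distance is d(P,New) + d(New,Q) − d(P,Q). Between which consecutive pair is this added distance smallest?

between A and B

Added distance for inserting New between each consecutive pair:
A–B: 65.9 mi
B–C: 79.1 mi
C–D: 206.9 mi
Smallest added distance is 65.9 mi, inserting between A and B.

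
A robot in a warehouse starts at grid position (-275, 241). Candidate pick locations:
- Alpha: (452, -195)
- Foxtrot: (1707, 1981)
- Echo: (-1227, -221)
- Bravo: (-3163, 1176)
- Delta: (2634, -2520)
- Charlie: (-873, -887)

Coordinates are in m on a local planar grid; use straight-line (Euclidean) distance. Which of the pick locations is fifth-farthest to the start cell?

Distance to each, sorted:
Delta: 4010.7 m
Bravo: 3035.6 m
Foxtrot: 2637.4 m
Charlie: 1276.7 m
Echo: 1058.2 m
Alpha: 847.7 m
The fifth-farthest is Echo at 1058.2 m.

Echo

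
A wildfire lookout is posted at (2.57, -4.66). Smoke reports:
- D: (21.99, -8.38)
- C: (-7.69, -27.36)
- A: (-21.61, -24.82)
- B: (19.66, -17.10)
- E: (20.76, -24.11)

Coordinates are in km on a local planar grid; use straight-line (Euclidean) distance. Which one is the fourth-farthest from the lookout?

B

Distance to each, sorted:
A: 31.5 km
E: 26.6 km
C: 24.9 km
B: 21.1 km
D: 19.8 km
The fourth-farthest is B at 21.1 km.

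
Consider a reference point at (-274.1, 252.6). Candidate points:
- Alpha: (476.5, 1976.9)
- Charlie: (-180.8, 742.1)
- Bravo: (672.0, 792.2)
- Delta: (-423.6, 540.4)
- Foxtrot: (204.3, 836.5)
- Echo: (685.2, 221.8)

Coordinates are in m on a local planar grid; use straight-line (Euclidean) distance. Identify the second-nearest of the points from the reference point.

Distance to each, sorted:
Delta: 324.3 m
Charlie: 498.3 m
Foxtrot: 754.9 m
Echo: 959.8 m
Bravo: 1089.2 m
Alpha: 1880.6 m
The second-nearest is Charlie at 498.3 m.

Charlie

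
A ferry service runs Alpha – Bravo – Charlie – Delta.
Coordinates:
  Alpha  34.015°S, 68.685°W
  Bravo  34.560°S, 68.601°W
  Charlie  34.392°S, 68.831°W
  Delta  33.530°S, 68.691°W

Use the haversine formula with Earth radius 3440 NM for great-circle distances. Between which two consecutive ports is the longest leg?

Leg distances:
Alpha→Bravo: 33.0 NM
Bravo→Charlie: 15.2 NM
Charlie→Delta: 52.2 NM
The longest leg is Charlie–Delta at 52.2 NM.

Charlie–Delta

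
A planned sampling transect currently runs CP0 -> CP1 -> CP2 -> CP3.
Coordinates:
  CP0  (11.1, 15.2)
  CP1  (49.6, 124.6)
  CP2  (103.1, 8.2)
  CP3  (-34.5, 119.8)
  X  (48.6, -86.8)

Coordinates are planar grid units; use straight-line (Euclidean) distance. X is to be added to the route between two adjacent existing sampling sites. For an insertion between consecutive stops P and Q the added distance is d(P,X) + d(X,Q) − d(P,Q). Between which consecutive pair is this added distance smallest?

between CP2 and CP3

Added distance for inserting X between each consecutive pair:
CP0–CP1: 204.1
CP1–CP2: 192.8
CP2–CP3: 155.0
Smallest added distance is 155.0, inserting between CP2 and CP3.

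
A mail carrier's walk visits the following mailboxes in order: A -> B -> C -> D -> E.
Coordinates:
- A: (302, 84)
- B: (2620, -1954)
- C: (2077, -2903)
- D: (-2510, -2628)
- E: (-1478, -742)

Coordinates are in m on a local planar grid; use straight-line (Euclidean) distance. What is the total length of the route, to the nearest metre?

Leg distances:
A→B: 3086.5 m  (cumulative 3086.5 m)
B→C: 1093.4 m  (cumulative 4179.9 m)
C→D: 4595.2 m  (cumulative 8775.1 m)
D→E: 2149.9 m  (cumulative 10925.0 m)
Total route length ≈ 10925 m.

10925 m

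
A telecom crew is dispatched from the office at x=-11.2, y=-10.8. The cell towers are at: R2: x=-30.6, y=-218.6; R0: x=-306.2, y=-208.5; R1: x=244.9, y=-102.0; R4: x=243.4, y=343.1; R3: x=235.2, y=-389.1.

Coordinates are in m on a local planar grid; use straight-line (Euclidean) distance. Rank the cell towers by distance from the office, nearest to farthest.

Distances from the office:
R2 x=-30.6, y=-218.6: 208.7 m
R1 x=244.9, y=-102.0: 271.9 m
R0 x=-306.2, y=-208.5: 355.1 m
R4 x=243.4, y=343.1: 436.0 m
R3 x=235.2, y=-389.1: 451.5 m

R2, R1, R0, R4, R3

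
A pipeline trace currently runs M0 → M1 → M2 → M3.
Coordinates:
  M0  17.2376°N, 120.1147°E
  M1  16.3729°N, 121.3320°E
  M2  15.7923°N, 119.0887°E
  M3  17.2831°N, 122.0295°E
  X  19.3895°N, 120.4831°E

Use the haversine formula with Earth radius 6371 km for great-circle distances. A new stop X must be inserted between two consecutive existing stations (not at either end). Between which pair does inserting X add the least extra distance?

between M2 and M3

Added distance for inserting X between each consecutive pair:
M0–M1: 428.3 km
M1–M2: 525.4 km
M2–M3: 357.3 km
Smallest added distance is 357.3 km, inserting between M2 and M3.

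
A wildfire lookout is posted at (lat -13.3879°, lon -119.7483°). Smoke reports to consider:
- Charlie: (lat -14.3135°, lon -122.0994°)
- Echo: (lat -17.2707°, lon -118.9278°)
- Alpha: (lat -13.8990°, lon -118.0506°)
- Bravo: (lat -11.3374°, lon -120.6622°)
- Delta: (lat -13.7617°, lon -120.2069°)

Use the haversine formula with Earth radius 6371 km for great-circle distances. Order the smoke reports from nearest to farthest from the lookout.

Delta, Alpha, Bravo, Charlie, Echo

Distances from the lookout:
Delta (lat -13.7617°, lon -120.2069°): 64.7 km
Alpha (lat -13.8990°, lon -118.0506°): 192.0 km
Bravo (lat -11.3374°, lon -120.6622°): 248.7 km
Charlie (lat -14.3135°, lon -122.0994°): 273.9 km
Echo (lat -17.2707°, lon -118.9278°): 440.6 km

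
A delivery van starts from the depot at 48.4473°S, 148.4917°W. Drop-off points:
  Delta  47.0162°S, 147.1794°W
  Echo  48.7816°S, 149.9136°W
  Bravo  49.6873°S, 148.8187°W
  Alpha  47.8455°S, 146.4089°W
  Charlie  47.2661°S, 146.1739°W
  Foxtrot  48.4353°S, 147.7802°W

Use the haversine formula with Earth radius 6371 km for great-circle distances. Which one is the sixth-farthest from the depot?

Distances from the depot (48.4473°S, 148.4917°W):
Charlie: 217.1 km
Delta: 187.0 km
Alpha: 168.4 km
Bravo: 139.9 km
Echo: 110.9 km
Foxtrot: 52.5 km
The sixth-farthest is Foxtrot at 52.5 km.

Foxtrot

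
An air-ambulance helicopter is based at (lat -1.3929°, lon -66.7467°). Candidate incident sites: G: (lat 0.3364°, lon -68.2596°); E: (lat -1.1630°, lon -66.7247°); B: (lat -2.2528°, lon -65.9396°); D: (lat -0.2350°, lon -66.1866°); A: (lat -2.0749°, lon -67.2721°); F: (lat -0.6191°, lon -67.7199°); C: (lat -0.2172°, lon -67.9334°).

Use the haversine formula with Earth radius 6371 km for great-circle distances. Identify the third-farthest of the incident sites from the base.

Distances from the base ((lat -1.3929°, lon -66.7467°)):
G: 255.5 km
C: 185.7 km
D: 143.0 km
F: 138.2 km
B: 131.1 km
A: 95.7 km
E: 25.7 km
The third-farthest is D at 143.0 km.

D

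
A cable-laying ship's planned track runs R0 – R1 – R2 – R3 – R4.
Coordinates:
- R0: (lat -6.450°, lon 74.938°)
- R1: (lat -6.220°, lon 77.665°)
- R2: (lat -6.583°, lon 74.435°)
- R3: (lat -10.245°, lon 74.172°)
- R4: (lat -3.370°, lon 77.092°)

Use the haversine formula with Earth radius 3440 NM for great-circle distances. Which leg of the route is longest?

R3–R4

Leg distances:
R0→R1: 163.3 NM
R1→R2: 193.9 NM
R2→R3: 220.4 NM
R3→R4: 447.9 NM
The longest leg is R3–R4 at 447.9 NM.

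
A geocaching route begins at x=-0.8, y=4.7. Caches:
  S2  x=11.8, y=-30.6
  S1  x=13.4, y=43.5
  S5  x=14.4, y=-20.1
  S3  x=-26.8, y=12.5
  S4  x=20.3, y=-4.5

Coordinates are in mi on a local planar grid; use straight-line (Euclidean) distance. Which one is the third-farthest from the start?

Distance to each, sorted:
S1: 41.3 mi
S2: 37.5 mi
S5: 29.1 mi
S3: 27.1 mi
S4: 23.0 mi
The third-farthest is S5 at 29.1 mi.

S5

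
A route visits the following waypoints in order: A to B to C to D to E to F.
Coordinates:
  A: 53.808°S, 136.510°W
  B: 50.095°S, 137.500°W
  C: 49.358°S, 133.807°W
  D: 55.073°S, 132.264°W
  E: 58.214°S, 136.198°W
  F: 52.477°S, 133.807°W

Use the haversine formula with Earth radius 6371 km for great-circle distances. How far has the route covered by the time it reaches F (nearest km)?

Leg distances:
A→B: 418.4 km  (cumulative 418.4 km)
B→C: 277.8 km  (cumulative 696.2 km)
C→D: 644.1 km  (cumulative 1340.2 km)
D→E: 423.9 km  (cumulative 1764.2 km)
E→F: 655.5 km  (cumulative 2419.7 km)
Cumulative distance at F ≈ 2420 km.

2420 km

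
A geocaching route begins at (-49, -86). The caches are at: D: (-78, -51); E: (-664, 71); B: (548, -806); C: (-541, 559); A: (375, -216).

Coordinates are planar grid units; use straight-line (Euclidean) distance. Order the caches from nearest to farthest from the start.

D, A, E, C, B

Distances from the start:
D (-78, -51): 45.5
A (375, -216): 443.5
E (-664, 71): 634.7
C (-541, 559): 811.2
B (548, -806): 935.3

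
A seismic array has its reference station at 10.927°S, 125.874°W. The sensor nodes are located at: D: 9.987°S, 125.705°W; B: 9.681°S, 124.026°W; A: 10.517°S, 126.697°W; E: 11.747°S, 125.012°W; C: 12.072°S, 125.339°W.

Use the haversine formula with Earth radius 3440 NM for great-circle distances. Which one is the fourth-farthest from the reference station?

D

Distances from the reference station (10.927°S, 125.874°W):
B: 132.3 NM
C: 75.6 NM
E: 70.7 NM
D: 57.3 NM
A: 54.4 NM
The fourth-farthest is D at 57.3 NM.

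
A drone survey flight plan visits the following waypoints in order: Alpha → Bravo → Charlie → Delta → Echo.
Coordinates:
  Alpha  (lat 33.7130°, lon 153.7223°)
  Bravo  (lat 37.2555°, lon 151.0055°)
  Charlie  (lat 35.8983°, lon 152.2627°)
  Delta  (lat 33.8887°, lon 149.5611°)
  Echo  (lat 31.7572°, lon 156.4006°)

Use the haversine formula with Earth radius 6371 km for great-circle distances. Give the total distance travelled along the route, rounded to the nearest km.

Leg distances:
Alpha→Bravo: 464.4 km  (cumulative 464.4 km)
Bravo→Charlie: 188.1 km  (cumulative 652.4 km)
Charlie→Delta: 332.6 km  (cumulative 985.0 km)
Delta→Echo: 681.5 km  (cumulative 1666.5 km)
Total route length ≈ 1666 km.

1666 km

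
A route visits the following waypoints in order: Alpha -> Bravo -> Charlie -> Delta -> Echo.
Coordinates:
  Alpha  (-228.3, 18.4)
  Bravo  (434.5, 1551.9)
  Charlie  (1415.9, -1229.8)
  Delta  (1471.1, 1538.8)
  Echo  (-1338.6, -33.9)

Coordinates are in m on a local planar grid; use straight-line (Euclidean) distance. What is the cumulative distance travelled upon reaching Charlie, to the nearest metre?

4620 m

Leg distances:
Alpha→Bravo: 1670.6 m  (cumulative 1670.6 m)
Bravo→Charlie: 2949.7 m  (cumulative 4620.4 m)
Cumulative distance at Charlie ≈ 4620 m.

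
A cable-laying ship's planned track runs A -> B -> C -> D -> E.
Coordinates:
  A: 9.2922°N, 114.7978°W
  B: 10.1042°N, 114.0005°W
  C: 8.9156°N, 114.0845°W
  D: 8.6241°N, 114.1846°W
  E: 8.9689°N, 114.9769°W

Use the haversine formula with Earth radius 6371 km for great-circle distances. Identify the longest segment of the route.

Leg distances:
A→B: 125.7 km
B→C: 132.5 km
C→D: 34.2 km
D→E: 95.1 km
The longest leg is B–C at 132.5 km.

B–C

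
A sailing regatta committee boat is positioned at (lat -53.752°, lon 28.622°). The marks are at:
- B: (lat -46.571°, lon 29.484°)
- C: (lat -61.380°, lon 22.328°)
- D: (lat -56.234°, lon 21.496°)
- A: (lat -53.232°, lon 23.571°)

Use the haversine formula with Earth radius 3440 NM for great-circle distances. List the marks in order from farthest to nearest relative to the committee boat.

Computing each great-circle distance from (lat -53.752°, lon 28.622°):
C (lat -61.380°, lon 22.328°): 500.3 NM
B (lat -46.571°, lon 29.484°): 432.4 NM
D (lat -56.234°, lon 21.496°): 286.9 NM
A (lat -53.232°, lon 23.571°): 183.1 NM

C, B, D, A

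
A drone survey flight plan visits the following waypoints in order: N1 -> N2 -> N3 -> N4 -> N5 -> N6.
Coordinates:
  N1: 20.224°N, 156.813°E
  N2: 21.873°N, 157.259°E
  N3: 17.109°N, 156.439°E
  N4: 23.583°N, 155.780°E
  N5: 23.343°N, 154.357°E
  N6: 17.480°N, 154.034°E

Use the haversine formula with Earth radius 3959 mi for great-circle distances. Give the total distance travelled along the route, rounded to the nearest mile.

1398 mi

Leg distances:
N1→N2: 117.5 mi  (cumulative 117.5 mi)
N2→N3: 333.5 mi  (cumulative 451.0 mi)
N3→N4: 449.4 mi  (cumulative 900.4 mi)
N4→N5: 91.7 mi  (cumulative 992.1 mi)
N5→N6: 405.7 mi  (cumulative 1397.7 mi)
Total route length ≈ 1398 mi.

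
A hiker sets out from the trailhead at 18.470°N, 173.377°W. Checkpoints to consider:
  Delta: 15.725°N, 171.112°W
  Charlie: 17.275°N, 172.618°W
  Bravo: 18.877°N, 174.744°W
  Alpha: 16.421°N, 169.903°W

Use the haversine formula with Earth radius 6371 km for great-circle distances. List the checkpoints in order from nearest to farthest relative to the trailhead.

Computing each great-circle distance from 18.470°N, 173.377°W:
Bravo 18.877°N, 174.744°W: 150.9 km
Charlie 17.275°N, 172.618°W: 155.3 km
Delta 15.725°N, 171.112°W: 388.7 km
Alpha 16.421°N, 169.903°W: 433.2 km

Bravo, Charlie, Delta, Alpha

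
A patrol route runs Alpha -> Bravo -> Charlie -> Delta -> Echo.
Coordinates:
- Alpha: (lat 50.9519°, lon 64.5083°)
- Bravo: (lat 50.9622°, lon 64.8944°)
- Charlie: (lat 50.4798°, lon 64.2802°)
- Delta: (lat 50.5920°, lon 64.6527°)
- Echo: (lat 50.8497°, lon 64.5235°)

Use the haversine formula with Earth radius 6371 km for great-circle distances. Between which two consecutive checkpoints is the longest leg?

Bravo–Charlie

Leg distances:
Alpha→Bravo: 27.1 km
Bravo→Charlie: 68.9 km
Charlie→Delta: 29.1 km
Delta→Echo: 30.1 km
The longest leg is Bravo–Charlie at 68.9 km.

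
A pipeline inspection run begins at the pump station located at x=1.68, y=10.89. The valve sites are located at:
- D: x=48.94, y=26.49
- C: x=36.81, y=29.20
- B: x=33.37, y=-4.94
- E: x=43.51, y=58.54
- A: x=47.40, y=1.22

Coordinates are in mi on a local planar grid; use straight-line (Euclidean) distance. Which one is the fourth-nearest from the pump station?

D

Distances from the pump station (x=1.68, y=10.89):
B: 35.4 mi
C: 39.6 mi
A: 46.7 mi
D: 49.8 mi
E: 63.4 mi
The fourth-nearest is D at 49.8 mi.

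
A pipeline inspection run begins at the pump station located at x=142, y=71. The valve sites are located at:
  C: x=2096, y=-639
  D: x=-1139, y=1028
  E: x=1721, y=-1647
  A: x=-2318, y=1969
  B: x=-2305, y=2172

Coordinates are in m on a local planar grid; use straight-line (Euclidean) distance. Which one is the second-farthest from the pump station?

A

Distance to each, sorted:
B: 3225.2 m
A: 3107.1 m
E: 2333.4 m
C: 2079.0 m
D: 1599.0 m
The second-farthest is A at 3107.1 m.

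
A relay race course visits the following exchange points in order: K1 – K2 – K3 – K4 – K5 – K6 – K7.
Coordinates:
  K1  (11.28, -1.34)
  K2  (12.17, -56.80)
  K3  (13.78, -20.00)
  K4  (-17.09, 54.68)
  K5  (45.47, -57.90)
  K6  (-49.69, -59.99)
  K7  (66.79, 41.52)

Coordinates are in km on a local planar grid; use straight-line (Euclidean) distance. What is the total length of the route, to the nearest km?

Leg distances:
K1→K2: 55.5 km  (cumulative 55.5 km)
K2→K3: 36.8 km  (cumulative 92.3 km)
K3→K4: 80.8 km  (cumulative 173.1 km)
K4→K5: 128.8 km  (cumulative 301.9 km)
K5→K6: 95.2 km  (cumulative 397.1 km)
K6→K7: 154.5 km  (cumulative 551.6 km)
Total route length ≈ 552 km.

552 km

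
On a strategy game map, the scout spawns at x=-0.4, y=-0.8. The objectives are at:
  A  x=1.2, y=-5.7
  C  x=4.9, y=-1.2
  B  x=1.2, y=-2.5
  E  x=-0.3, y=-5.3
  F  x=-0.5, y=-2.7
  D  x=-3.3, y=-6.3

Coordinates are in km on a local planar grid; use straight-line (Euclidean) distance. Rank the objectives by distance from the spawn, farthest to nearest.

D, C, A, E, B, F

Distances from the spawn:
D x=-3.3, y=-6.3: 6.2 km
C x=4.9, y=-1.2: 5.3 km
A x=1.2, y=-5.7: 5.2 km
E x=-0.3, y=-5.3: 4.5 km
B x=1.2, y=-2.5: 2.3 km
F x=-0.5, y=-2.7: 1.9 km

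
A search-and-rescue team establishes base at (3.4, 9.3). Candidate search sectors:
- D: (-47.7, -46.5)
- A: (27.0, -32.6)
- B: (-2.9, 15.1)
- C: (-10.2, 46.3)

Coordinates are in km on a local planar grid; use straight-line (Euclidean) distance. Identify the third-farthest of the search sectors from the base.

Distance to each, sorted:
D: 75.7 km
A: 48.1 km
C: 39.4 km
B: 8.6 km
The third-farthest is C at 39.4 km.

C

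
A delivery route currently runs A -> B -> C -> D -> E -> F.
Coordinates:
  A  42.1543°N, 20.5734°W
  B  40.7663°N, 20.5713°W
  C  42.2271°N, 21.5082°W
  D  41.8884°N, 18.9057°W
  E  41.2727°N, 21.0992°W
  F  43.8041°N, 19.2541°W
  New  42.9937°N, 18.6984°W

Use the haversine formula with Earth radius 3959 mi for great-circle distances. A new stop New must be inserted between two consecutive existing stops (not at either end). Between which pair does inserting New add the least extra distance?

between E and F

Added distance for inserting New between each consecutive pair:
A–B: 197.3 mi
B–C: 222.0 mi
C–D: 93.9 mi
D–E: 127.1 mi
E–F: 35.1 mi
Smallest added distance is 35.1 mi, inserting between E and F.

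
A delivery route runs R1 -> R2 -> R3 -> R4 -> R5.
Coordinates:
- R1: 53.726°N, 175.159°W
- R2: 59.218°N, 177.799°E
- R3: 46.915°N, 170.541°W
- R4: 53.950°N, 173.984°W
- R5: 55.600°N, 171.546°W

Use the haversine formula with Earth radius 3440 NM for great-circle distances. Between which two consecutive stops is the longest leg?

R2–R3

Leg distances:
R1→R2: 403.6 NM
R2→R3: 847.3 NM
R3→R4: 442.3 NM
R4→R5: 130.1 NM
The longest leg is R2–R3 at 847.3 NM.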